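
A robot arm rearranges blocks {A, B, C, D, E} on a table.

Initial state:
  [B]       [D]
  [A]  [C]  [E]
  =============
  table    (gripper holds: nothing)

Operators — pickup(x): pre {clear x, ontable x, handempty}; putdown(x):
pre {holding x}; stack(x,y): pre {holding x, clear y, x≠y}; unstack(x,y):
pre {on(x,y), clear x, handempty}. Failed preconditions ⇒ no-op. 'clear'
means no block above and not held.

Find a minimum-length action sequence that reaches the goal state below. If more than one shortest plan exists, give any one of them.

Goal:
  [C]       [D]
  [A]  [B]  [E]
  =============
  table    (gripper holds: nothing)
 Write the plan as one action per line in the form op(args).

step 1 (unstack(B, A)): towers=[A; C; E/D] holding=B
step 2 (putdown(B)): towers=[A; B; C; E/D] holding=-
step 3 (pickup(C)): towers=[A; B; E/D] holding=C
step 4 (stack(C, A)): towers=[A/C; B; E/D] holding=-
goal check: towers=[A/C; B; E/D] holding=- — reached (length 4, optimal by BFS)

unstack(B, A)
putdown(B)
pickup(C)
stack(C, A)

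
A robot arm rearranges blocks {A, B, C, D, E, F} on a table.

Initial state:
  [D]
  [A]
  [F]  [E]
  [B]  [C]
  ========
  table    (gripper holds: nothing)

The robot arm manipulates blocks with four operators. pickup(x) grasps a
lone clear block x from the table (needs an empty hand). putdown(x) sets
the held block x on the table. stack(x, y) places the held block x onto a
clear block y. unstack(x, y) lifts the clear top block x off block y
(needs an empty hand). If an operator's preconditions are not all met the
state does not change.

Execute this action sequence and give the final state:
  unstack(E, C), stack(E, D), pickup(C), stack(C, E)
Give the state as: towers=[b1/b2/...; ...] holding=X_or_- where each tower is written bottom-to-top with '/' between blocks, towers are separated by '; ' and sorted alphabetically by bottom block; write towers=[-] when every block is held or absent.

towers=[B/F/A/D/E/C] holding=-

step 1 (unstack(E, C)): towers=[B/F/A/D; C] holding=E
step 2 (stack(E, D)): towers=[B/F/A/D/E; C] holding=-
step 3 (pickup(C)): towers=[B/F/A/D/E] holding=C
step 4 (stack(C, E)): towers=[B/F/A/D/E/C] holding=-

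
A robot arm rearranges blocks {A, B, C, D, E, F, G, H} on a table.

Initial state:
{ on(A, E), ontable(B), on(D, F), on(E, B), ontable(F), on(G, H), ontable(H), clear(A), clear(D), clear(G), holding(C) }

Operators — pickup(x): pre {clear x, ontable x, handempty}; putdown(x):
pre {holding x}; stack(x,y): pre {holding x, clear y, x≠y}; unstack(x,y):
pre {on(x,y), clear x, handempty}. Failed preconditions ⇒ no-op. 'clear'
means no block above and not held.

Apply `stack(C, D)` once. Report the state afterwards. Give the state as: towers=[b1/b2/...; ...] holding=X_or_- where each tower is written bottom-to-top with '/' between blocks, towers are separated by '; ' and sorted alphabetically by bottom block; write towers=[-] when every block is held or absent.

towers=[B/E/A; F/D/C; H/G] holding=-

before: towers=[B/E/A; F/D; H/G] holding=C
pre[stack(C, D)]: holding(C) yes, clear(D) yes, C≠D yes
all met → apply stack(C, D)
after:  towers=[B/E/A; F/D/C; H/G] holding=-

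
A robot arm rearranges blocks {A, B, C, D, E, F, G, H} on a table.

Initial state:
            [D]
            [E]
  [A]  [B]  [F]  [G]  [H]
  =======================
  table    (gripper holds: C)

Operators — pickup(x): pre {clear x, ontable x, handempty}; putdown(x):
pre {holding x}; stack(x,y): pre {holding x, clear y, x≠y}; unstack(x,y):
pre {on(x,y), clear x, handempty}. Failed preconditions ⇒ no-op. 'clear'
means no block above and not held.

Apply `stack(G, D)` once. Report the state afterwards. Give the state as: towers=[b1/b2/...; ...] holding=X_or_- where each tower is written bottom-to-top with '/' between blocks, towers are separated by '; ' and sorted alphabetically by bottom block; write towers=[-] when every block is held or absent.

before: towers=[A; B; F/E/D; G; H] holding=C
pre[stack(G, D)]: holding(G) ✗, clear(D) ✓, G≠D ✓
holding(G) unmet → stack(G, D) is a no-op
after:  towers=[A; B; F/E/D; G; H] holding=C

towers=[A; B; F/E/D; G; H] holding=C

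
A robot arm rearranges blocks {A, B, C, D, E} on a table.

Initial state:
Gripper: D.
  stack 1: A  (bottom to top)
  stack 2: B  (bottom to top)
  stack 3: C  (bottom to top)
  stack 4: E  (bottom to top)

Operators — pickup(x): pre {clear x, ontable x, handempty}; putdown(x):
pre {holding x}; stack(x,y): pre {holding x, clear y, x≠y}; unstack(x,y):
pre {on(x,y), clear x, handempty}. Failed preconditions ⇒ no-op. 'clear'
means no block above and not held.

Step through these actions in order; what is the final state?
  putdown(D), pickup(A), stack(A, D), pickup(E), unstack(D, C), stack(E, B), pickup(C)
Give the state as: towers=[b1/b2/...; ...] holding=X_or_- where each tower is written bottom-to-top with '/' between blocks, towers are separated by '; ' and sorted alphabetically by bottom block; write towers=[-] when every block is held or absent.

step 1 (putdown(D)): towers=[A; B; C; D; E] holding=-
step 2 (pickup(A)): towers=[B; C; D; E] holding=A
step 3 (stack(A, D)): towers=[B; C; D/A; E] holding=-
step 4 (pickup(E)): towers=[B; C; D/A] holding=E
step 5 (unstack(D, C)) [no-op]: towers=[B; C; D/A] holding=E
step 6 (stack(E, B)): towers=[B/E; C; D/A] holding=-
step 7 (pickup(C)): towers=[B/E; D/A] holding=C

towers=[B/E; D/A] holding=C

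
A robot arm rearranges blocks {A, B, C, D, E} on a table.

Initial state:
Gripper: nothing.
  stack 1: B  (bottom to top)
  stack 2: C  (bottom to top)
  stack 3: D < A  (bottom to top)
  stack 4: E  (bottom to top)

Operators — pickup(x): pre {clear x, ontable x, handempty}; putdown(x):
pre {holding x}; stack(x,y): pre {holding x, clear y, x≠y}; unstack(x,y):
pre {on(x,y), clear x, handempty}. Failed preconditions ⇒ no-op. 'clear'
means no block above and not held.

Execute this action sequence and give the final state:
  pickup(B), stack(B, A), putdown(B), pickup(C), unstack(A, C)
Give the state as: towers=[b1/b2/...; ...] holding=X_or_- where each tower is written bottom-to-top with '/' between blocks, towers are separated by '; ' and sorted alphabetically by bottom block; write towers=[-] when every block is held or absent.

towers=[D/A/B; E] holding=C

step 1 (pickup(B)): towers=[C; D/A; E] holding=B
step 2 (stack(B, A)): towers=[C; D/A/B; E] holding=-
step 3 (putdown(B)) [no-op]: towers=[C; D/A/B; E] holding=-
step 4 (pickup(C)): towers=[D/A/B; E] holding=C
step 5 (unstack(A, C)) [no-op]: towers=[D/A/B; E] holding=C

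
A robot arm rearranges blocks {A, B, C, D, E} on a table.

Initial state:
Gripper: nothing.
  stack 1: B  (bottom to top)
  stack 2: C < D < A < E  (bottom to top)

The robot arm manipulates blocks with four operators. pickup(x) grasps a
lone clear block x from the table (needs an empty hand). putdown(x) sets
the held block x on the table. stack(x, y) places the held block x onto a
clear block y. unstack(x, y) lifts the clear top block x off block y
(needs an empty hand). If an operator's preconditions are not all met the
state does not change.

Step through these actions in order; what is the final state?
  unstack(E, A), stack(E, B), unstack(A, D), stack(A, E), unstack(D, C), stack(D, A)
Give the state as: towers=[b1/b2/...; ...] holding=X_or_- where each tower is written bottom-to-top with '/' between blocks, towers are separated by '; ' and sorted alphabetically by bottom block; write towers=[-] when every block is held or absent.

step 1 (unstack(E, A)): towers=[B; C/D/A] holding=E
step 2 (stack(E, B)): towers=[B/E; C/D/A] holding=-
step 3 (unstack(A, D)): towers=[B/E; C/D] holding=A
step 4 (stack(A, E)): towers=[B/E/A; C/D] holding=-
step 5 (unstack(D, C)): towers=[B/E/A; C] holding=D
step 6 (stack(D, A)): towers=[B/E/A/D; C] holding=-

towers=[B/E/A/D; C] holding=-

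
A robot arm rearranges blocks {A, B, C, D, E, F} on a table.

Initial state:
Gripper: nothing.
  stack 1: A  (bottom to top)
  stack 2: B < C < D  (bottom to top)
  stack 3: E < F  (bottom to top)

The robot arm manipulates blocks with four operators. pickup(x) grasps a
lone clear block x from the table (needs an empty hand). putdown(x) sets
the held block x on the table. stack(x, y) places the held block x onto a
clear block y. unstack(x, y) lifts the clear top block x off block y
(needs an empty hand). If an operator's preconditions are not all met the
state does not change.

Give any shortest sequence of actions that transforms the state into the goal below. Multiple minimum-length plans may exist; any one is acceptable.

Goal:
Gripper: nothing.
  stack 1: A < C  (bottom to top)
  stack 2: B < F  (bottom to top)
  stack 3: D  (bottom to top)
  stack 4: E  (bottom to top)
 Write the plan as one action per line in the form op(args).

unstack(D, C)
putdown(D)
unstack(C, B)
stack(C, A)
unstack(F, E)
stack(F, B)

step 1 (unstack(D, C)): towers=[A; B/C; E/F] holding=D
step 2 (putdown(D)): towers=[A; B/C; D; E/F] holding=-
step 3 (unstack(C, B)): towers=[A; B; D; E/F] holding=C
step 4 (stack(C, A)): towers=[A/C; B; D; E/F] holding=-
step 5 (unstack(F, E)): towers=[A/C; B; D; E] holding=F
step 6 (stack(F, B)): towers=[A/C; B/F; D; E] holding=-
goal check: towers=[A/C; B/F; D; E] holding=- — reached (length 6, optimal by BFS)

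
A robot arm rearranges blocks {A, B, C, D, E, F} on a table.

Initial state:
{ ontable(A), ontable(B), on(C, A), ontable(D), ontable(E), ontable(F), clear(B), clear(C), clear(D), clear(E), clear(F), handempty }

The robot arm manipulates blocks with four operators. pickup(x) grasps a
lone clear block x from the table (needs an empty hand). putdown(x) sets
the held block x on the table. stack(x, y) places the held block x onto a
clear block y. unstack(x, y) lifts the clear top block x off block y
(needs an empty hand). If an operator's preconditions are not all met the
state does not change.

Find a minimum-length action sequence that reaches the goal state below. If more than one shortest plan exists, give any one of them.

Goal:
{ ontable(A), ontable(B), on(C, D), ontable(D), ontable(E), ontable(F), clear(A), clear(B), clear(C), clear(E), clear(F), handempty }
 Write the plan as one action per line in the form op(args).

unstack(C, A)
stack(C, D)

step 1 (unstack(C, A)): towers=[A; B; D; E; F] holding=C
step 2 (stack(C, D)): towers=[A; B; D/C; E; F] holding=-
goal check: towers=[A; B; D/C; E; F] holding=- — reached (length 2, optimal by BFS)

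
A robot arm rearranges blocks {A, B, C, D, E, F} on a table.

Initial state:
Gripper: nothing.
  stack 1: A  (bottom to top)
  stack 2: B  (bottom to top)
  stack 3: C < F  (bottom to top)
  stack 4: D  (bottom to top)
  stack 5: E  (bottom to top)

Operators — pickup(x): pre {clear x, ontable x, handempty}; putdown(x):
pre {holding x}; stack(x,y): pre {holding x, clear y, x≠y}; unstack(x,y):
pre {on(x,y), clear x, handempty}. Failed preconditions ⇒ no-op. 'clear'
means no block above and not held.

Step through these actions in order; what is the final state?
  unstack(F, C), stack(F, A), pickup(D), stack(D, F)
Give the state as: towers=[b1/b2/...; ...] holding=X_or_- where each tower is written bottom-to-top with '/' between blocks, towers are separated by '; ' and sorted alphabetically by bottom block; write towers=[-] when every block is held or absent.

step 1 (unstack(F, C)): towers=[A; B; C; D; E] holding=F
step 2 (stack(F, A)): towers=[A/F; B; C; D; E] holding=-
step 3 (pickup(D)): towers=[A/F; B; C; E] holding=D
step 4 (stack(D, F)): towers=[A/F/D; B; C; E] holding=-

towers=[A/F/D; B; C; E] holding=-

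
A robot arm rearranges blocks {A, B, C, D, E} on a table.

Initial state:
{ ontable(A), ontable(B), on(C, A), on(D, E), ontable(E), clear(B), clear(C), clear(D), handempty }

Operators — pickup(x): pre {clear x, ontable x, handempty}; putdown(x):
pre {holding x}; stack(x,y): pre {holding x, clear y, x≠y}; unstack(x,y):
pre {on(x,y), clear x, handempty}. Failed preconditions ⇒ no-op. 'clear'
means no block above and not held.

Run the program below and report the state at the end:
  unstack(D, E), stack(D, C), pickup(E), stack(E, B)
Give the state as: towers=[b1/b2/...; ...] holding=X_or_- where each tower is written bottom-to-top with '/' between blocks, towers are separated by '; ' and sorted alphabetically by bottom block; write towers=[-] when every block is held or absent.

towers=[A/C/D; B/E] holding=-

step 1 (unstack(D, E)): towers=[A/C; B; E] holding=D
step 2 (stack(D, C)): towers=[A/C/D; B; E] holding=-
step 3 (pickup(E)): towers=[A/C/D; B] holding=E
step 4 (stack(E, B)): towers=[A/C/D; B/E] holding=-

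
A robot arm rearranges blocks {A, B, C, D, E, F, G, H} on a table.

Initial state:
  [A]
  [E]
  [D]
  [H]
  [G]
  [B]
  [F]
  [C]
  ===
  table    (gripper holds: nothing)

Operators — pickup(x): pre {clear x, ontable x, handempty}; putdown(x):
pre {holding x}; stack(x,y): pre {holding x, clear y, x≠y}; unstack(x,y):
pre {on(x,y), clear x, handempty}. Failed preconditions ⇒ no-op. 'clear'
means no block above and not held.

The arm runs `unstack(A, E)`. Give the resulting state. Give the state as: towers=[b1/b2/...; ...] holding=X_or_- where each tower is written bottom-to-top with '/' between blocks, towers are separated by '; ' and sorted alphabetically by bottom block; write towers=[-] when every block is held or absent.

before: towers=[C/F/B/G/H/D/E/A] holding=-
pre[unstack(A, E)]: on(A,E) ✓, clear(A) ✓, handempty ✓
all met → apply unstack(A, E)
after:  towers=[C/F/B/G/H/D/E] holding=A

towers=[C/F/B/G/H/D/E] holding=A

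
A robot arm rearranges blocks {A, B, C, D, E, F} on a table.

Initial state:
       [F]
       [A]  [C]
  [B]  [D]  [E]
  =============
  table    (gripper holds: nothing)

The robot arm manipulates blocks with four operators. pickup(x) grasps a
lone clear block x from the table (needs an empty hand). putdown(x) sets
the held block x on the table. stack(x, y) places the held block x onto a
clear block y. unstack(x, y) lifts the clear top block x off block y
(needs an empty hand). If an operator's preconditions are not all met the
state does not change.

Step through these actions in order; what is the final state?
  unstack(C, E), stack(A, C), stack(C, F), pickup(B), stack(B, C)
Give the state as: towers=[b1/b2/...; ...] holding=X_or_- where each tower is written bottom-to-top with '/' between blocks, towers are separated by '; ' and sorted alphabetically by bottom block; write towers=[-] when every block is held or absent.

towers=[D/A/F/C/B; E] holding=-

step 1 (unstack(C, E)): towers=[B; D/A/F; E] holding=C
step 2 (stack(A, C)) [no-op]: towers=[B; D/A/F; E] holding=C
step 3 (stack(C, F)): towers=[B; D/A/F/C; E] holding=-
step 4 (pickup(B)): towers=[D/A/F/C; E] holding=B
step 5 (stack(B, C)): towers=[D/A/F/C/B; E] holding=-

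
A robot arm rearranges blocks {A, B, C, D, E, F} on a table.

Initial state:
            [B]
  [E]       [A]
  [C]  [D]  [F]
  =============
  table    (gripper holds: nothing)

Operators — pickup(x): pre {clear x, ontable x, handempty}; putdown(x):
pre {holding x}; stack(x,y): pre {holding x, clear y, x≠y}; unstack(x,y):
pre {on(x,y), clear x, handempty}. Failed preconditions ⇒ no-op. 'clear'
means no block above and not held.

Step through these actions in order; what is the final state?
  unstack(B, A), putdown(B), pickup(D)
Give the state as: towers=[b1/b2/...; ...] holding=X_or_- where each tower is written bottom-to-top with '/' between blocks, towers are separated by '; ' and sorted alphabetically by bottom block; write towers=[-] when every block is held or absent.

towers=[B; C/E; F/A] holding=D

step 1 (unstack(B, A)): towers=[C/E; D; F/A] holding=B
step 2 (putdown(B)): towers=[B; C/E; D; F/A] holding=-
step 3 (pickup(D)): towers=[B; C/E; F/A] holding=D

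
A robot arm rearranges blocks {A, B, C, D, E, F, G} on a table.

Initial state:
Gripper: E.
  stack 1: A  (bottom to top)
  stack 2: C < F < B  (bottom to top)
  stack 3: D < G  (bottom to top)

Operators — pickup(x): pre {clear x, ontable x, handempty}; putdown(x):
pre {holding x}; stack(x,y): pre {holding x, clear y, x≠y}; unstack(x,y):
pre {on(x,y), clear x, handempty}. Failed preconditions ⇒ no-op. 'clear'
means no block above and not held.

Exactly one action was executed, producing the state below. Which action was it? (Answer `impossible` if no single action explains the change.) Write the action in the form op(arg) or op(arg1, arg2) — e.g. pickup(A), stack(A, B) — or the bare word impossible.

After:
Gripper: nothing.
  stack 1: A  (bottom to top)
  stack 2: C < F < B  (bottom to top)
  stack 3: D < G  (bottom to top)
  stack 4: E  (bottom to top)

target: towers=[A; C/F/B; D/G; E] holding=-
        putdown(E) → towers=[A; C/F/B; D/G; E] holding=-  ← match
       stack(E, B) → towers=[A; C/F/B/E; D/G] holding=-
       stack(E, G) → towers=[A; C/F/B; D/G/E] holding=-
       stack(E, A) → towers=[A/E; C/F/B; D/G] holding=-

putdown(E)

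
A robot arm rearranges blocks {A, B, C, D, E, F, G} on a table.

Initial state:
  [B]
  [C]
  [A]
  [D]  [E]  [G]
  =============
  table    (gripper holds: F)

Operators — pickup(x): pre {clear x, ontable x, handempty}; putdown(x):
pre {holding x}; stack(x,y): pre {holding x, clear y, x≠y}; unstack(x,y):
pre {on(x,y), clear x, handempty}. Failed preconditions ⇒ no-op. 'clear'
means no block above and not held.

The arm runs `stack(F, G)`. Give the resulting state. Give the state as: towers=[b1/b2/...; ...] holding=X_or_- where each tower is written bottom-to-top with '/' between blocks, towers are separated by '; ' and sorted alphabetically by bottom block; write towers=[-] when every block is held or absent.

towers=[D/A/C/B; E; G/F] holding=-

before: towers=[D/A/C/B; E; G] holding=F
pre[stack(F, G)]: holding(F) ✓, clear(G) ✓, F≠G ✓
all met → apply stack(F, G)
after:  towers=[D/A/C/B; E; G/F] holding=-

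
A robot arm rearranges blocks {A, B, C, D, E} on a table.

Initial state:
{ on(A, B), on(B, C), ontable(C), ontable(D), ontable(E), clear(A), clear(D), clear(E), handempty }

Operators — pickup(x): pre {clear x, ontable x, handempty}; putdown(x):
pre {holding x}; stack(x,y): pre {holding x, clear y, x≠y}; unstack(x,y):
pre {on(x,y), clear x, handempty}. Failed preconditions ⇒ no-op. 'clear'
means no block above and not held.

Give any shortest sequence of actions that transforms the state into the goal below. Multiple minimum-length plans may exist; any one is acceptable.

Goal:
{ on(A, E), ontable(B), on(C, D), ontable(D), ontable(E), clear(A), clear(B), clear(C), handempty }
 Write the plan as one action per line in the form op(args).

step 1 (unstack(A, B)): towers=[C/B; D; E] holding=A
step 2 (stack(A, E)): towers=[C/B; D; E/A] holding=-
step 3 (unstack(B, C)): towers=[C; D; E/A] holding=B
step 4 (putdown(B)): towers=[B; C; D; E/A] holding=-
step 5 (pickup(C)): towers=[B; D; E/A] holding=C
step 6 (stack(C, D)): towers=[B; D/C; E/A] holding=-
goal check: towers=[B; D/C; E/A] holding=- — reached (length 6, optimal by BFS)

unstack(A, B)
stack(A, E)
unstack(B, C)
putdown(B)
pickup(C)
stack(C, D)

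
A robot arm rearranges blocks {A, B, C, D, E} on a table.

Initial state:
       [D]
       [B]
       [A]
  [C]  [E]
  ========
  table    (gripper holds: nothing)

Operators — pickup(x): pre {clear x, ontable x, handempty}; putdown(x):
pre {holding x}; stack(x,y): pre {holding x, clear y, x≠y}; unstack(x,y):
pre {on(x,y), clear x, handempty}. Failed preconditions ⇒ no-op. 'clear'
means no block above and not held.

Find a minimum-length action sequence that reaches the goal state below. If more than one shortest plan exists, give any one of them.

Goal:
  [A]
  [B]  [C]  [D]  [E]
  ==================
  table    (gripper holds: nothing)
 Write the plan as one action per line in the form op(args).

unstack(D, B)
putdown(D)
unstack(B, A)
putdown(B)
unstack(A, E)
stack(A, B)

step 1 (unstack(D, B)): towers=[C; E/A/B] holding=D
step 2 (putdown(D)): towers=[C; D; E/A/B] holding=-
step 3 (unstack(B, A)): towers=[C; D; E/A] holding=B
step 4 (putdown(B)): towers=[B; C; D; E/A] holding=-
step 5 (unstack(A, E)): towers=[B; C; D; E] holding=A
step 6 (stack(A, B)): towers=[B/A; C; D; E] holding=-
goal check: towers=[B/A; C; D; E] holding=- — reached (length 6, optimal by BFS)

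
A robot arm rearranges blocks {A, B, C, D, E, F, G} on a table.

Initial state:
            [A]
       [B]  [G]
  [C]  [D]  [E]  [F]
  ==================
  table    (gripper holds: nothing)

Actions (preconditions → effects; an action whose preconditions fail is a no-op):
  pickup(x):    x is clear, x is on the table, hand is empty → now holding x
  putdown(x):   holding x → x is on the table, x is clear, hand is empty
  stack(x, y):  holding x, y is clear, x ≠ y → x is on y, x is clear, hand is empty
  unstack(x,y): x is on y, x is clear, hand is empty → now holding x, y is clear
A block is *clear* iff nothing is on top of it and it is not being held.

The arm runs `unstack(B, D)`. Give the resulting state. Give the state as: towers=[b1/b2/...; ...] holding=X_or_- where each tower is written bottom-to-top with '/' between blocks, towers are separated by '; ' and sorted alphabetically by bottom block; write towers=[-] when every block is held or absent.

before: towers=[C; D/B; E/G/A; F] holding=-
pre[unstack(B, D)]: on(B,D) ✓, clear(B) ✓, handempty ✓
all met → apply unstack(B, D)
after:  towers=[C; D; E/G/A; F] holding=B

towers=[C; D; E/G/A; F] holding=B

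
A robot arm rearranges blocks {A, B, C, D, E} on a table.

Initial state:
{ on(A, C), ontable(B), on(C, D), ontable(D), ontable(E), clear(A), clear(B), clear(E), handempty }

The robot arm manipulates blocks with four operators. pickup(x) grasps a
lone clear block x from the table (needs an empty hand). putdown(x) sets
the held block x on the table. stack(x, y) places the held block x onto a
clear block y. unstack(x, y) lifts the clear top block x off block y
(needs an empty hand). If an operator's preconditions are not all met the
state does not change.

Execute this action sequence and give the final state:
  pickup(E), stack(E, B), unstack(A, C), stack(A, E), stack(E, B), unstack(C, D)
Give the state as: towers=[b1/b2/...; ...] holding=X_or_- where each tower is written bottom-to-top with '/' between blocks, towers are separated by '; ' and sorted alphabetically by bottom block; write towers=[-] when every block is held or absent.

step 1 (pickup(E)): towers=[B; D/C/A] holding=E
step 2 (stack(E, B)): towers=[B/E; D/C/A] holding=-
step 3 (unstack(A, C)): towers=[B/E; D/C] holding=A
step 4 (stack(A, E)): towers=[B/E/A; D/C] holding=-
step 5 (stack(E, B)) [no-op]: towers=[B/E/A; D/C] holding=-
step 6 (unstack(C, D)): towers=[B/E/A; D] holding=C

towers=[B/E/A; D] holding=C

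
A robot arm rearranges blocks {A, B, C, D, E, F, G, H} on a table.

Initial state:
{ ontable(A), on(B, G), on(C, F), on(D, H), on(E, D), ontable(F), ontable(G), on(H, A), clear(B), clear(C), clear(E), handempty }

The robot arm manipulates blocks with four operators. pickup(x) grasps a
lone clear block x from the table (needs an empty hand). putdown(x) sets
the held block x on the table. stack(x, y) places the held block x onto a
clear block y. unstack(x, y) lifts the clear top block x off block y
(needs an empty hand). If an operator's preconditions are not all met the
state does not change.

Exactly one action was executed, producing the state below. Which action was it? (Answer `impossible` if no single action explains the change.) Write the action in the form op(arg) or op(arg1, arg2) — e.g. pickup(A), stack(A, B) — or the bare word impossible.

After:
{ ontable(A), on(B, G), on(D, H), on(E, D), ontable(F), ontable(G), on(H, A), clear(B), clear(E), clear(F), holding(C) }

unstack(C, F)

target: towers=[A/H/D/E; F; G/B] holding=C
     unstack(E, D) → towers=[A/H/D; F/C; G/B] holding=E
     unstack(B, G) → towers=[A/H/D/E; F/C; G] holding=B
     unstack(C, F) → towers=[A/H/D/E; F; G/B] holding=C  ← match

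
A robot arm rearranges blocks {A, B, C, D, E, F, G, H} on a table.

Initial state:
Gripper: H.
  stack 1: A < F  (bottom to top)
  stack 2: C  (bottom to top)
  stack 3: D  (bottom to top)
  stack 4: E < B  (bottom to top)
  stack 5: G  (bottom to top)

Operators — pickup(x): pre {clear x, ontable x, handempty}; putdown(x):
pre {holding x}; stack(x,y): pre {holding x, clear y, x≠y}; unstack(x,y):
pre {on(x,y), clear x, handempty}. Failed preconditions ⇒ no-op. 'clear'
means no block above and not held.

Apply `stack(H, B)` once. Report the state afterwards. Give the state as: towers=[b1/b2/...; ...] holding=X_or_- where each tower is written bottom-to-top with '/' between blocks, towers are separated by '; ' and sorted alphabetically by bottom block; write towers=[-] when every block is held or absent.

towers=[A/F; C; D; E/B/H; G] holding=-

before: towers=[A/F; C; D; E/B; G] holding=H
pre[stack(H, B)]: holding(H) ok, clear(B) ok, H≠B ok
all met → apply stack(H, B)
after:  towers=[A/F; C; D; E/B/H; G] holding=-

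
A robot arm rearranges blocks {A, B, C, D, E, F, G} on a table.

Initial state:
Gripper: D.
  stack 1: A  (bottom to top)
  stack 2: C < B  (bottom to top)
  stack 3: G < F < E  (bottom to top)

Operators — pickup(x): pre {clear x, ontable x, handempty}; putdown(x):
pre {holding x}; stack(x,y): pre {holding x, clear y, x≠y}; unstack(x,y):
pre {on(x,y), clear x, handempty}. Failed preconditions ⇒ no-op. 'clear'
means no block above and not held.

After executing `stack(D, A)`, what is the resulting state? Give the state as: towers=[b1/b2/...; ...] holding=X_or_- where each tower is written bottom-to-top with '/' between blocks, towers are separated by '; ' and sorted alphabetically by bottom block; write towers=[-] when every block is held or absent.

towers=[A/D; C/B; G/F/E] holding=-

before: towers=[A; C/B; G/F/E] holding=D
pre[stack(D, A)]: holding(D) ✓, clear(A) ✓, D≠A ✓
all met → apply stack(D, A)
after:  towers=[A/D; C/B; G/F/E] holding=-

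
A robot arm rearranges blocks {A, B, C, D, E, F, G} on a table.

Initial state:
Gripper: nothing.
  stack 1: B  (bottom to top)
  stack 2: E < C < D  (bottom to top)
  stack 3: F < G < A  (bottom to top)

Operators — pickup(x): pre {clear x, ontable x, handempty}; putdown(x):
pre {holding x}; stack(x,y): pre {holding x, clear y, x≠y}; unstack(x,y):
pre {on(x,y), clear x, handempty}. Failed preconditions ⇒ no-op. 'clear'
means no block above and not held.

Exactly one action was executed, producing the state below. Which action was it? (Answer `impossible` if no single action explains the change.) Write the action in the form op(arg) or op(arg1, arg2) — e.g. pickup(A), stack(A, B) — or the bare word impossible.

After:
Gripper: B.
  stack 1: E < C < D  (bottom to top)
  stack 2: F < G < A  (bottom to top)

target: towers=[E/C/D; F/G/A] holding=B
         pickup(B) → towers=[E/C/D; F/G/A] holding=B  ← match
     unstack(D, C) → towers=[B; E/C; F/G/A] holding=D
     unstack(A, G) → towers=[B; E/C/D; F/G] holding=A

pickup(B)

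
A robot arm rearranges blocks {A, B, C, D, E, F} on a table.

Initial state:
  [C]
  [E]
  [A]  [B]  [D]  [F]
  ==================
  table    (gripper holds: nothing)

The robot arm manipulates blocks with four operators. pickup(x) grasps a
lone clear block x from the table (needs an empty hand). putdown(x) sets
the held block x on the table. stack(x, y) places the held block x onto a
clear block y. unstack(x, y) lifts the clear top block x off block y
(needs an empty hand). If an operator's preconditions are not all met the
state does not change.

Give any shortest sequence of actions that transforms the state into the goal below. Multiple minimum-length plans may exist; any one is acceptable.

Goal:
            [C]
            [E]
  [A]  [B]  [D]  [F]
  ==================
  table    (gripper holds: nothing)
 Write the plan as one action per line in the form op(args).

step 1 (unstack(C, E)): towers=[A/E; B; D; F] holding=C
step 2 (putdown(C)): towers=[A/E; B; C; D; F] holding=-
step 3 (unstack(E, A)): towers=[A; B; C; D; F] holding=E
step 4 (stack(E, D)): towers=[A; B; C; D/E; F] holding=-
step 5 (pickup(C)): towers=[A; B; D/E; F] holding=C
step 6 (stack(C, E)): towers=[A; B; D/E/C; F] holding=-
goal check: towers=[A; B; D/E/C; F] holding=- — reached (length 6, optimal by BFS)

unstack(C, E)
putdown(C)
unstack(E, A)
stack(E, D)
pickup(C)
stack(C, E)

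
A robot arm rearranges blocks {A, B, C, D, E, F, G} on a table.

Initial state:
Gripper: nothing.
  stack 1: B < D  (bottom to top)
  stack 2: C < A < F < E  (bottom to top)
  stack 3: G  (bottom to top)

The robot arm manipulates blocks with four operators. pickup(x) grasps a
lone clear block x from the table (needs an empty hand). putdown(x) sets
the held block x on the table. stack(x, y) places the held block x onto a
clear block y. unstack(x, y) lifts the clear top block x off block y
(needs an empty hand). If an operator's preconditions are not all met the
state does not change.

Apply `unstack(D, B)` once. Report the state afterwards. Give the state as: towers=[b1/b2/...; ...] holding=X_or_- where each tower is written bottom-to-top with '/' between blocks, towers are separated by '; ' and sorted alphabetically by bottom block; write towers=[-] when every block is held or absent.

towers=[B; C/A/F/E; G] holding=D

before: towers=[B/D; C/A/F/E; G] holding=-
pre[unstack(D, B)]: on(D,B) yes, clear(D) yes, handempty yes
all met → apply unstack(D, B)
after:  towers=[B; C/A/F/E; G] holding=D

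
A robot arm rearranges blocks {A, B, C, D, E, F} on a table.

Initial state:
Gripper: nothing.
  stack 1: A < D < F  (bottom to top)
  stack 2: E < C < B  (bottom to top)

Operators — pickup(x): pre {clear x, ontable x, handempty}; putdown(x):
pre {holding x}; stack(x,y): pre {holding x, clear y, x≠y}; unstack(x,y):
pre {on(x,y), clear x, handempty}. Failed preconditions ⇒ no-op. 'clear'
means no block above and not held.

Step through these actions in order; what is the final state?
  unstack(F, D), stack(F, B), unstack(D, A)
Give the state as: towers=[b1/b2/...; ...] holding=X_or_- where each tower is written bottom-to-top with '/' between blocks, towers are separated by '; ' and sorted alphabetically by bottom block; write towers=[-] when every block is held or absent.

towers=[A; E/C/B/F] holding=D

step 1 (unstack(F, D)): towers=[A/D; E/C/B] holding=F
step 2 (stack(F, B)): towers=[A/D; E/C/B/F] holding=-
step 3 (unstack(D, A)): towers=[A; E/C/B/F] holding=D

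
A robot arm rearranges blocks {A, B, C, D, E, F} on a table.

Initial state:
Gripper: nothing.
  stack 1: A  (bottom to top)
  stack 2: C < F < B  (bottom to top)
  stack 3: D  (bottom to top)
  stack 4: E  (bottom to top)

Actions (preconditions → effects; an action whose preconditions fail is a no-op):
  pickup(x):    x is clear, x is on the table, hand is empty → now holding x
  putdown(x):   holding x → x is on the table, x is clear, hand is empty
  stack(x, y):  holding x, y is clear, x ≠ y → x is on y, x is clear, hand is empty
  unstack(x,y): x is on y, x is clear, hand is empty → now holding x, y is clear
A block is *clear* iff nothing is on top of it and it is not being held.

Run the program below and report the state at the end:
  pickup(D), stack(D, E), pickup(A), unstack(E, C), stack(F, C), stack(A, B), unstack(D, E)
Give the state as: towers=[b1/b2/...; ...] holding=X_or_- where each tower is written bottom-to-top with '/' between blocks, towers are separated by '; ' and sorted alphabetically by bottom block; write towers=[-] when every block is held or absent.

towers=[C/F/B/A; E] holding=D

step 1 (pickup(D)): towers=[A; C/F/B; E] holding=D
step 2 (stack(D, E)): towers=[A; C/F/B; E/D] holding=-
step 3 (pickup(A)): towers=[C/F/B; E/D] holding=A
step 4 (unstack(E, C)) [no-op]: towers=[C/F/B; E/D] holding=A
step 5 (stack(F, C)) [no-op]: towers=[C/F/B; E/D] holding=A
step 6 (stack(A, B)): towers=[C/F/B/A; E/D] holding=-
step 7 (unstack(D, E)): towers=[C/F/B/A; E] holding=D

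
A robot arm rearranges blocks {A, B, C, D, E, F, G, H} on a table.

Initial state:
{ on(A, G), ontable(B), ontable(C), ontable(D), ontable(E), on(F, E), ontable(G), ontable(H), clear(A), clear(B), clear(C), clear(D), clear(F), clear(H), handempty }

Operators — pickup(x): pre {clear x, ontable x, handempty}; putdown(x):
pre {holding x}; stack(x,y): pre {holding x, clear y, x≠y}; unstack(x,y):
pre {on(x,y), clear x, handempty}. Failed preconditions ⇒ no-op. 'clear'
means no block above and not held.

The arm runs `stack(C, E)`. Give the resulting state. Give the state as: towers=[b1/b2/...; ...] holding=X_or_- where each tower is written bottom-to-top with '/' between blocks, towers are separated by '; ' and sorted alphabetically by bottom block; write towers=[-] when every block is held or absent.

towers=[B; C; D; E/F; G/A; H] holding=-

before: towers=[B; C; D; E/F; G/A; H] holding=-
pre[stack(C, E)]: holding(C) no, clear(E) no, C≠E yes
holding(C), clear(E) unmet → stack(C, E) is a no-op
after:  towers=[B; C; D; E/F; G/A; H] holding=-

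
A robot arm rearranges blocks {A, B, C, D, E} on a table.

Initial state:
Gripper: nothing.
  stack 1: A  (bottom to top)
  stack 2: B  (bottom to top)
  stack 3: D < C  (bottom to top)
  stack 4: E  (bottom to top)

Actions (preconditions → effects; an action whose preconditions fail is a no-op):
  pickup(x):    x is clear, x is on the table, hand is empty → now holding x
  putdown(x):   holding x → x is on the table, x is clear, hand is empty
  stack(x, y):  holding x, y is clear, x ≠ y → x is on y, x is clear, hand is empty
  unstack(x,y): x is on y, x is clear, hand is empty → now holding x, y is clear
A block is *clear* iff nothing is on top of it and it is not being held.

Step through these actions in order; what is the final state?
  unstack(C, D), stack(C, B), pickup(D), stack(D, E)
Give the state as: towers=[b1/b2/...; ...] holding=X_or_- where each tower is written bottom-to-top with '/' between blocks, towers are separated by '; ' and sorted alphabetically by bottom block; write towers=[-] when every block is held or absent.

step 1 (unstack(C, D)): towers=[A; B; D; E] holding=C
step 2 (stack(C, B)): towers=[A; B/C; D; E] holding=-
step 3 (pickup(D)): towers=[A; B/C; E] holding=D
step 4 (stack(D, E)): towers=[A; B/C; E/D] holding=-

towers=[A; B/C; E/D] holding=-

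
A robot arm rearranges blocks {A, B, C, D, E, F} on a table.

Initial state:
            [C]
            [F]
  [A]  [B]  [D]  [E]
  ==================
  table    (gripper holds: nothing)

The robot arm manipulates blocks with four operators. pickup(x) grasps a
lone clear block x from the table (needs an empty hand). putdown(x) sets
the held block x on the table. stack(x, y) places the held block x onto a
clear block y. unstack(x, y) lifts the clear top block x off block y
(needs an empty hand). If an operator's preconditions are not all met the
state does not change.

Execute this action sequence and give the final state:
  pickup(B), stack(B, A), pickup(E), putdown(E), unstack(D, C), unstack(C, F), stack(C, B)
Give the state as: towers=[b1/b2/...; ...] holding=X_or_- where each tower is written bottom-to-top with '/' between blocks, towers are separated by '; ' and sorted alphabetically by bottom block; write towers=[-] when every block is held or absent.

towers=[A/B/C; D/F; E] holding=-

step 1 (pickup(B)): towers=[A; D/F/C; E] holding=B
step 2 (stack(B, A)): towers=[A/B; D/F/C; E] holding=-
step 3 (pickup(E)): towers=[A/B; D/F/C] holding=E
step 4 (putdown(E)): towers=[A/B; D/F/C; E] holding=-
step 5 (unstack(D, C)) [no-op]: towers=[A/B; D/F/C; E] holding=-
step 6 (unstack(C, F)): towers=[A/B; D/F; E] holding=C
step 7 (stack(C, B)): towers=[A/B/C; D/F; E] holding=-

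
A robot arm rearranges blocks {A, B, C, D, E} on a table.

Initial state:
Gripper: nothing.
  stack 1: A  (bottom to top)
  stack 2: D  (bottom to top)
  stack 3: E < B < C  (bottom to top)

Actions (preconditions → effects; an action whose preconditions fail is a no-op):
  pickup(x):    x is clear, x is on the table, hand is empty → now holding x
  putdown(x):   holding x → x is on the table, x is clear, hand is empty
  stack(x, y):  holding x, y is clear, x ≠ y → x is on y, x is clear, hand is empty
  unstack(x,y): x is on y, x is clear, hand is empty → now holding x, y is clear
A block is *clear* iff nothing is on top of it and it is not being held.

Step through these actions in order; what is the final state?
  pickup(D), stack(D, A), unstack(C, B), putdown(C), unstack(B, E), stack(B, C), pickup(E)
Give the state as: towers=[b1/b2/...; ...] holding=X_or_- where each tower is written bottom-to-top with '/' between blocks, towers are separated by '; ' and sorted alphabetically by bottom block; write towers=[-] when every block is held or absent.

step 1 (pickup(D)): towers=[A; E/B/C] holding=D
step 2 (stack(D, A)): towers=[A/D; E/B/C] holding=-
step 3 (unstack(C, B)): towers=[A/D; E/B] holding=C
step 4 (putdown(C)): towers=[A/D; C; E/B] holding=-
step 5 (unstack(B, E)): towers=[A/D; C; E] holding=B
step 6 (stack(B, C)): towers=[A/D; C/B; E] holding=-
step 7 (pickup(E)): towers=[A/D; C/B] holding=E

towers=[A/D; C/B] holding=E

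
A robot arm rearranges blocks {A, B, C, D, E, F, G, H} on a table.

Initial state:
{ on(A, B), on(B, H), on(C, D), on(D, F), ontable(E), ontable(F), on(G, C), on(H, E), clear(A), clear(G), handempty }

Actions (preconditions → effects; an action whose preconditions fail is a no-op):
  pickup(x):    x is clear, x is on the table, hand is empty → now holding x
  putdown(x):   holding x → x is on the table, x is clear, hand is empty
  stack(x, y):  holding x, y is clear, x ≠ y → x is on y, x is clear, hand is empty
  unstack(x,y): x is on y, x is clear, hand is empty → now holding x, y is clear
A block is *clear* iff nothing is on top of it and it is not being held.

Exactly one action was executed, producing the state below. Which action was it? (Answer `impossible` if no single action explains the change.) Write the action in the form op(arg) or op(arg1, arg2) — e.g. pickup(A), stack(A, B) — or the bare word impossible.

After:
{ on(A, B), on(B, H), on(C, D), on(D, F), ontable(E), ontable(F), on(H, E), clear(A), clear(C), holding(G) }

target: towers=[E/H/B/A; F/D/C] holding=G
     unstack(G, C) → towers=[E/H/B/A; F/D/C] holding=G  ← match
     unstack(A, B) → towers=[E/H/B; F/D/C/G] holding=A

unstack(G, C)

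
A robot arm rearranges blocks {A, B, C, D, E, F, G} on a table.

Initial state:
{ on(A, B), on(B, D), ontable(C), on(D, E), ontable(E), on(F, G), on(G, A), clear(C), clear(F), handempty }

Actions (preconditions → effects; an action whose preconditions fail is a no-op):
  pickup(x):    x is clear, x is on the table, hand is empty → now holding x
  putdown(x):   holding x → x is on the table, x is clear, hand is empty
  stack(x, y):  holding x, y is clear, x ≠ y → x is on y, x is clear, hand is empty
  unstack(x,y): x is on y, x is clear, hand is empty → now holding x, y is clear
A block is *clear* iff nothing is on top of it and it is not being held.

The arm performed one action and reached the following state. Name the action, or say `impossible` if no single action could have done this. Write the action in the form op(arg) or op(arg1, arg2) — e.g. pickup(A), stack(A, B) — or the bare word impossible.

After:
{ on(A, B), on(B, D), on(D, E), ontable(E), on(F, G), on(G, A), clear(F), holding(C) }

target: towers=[E/D/B/A/G/F] holding=C
     unstack(F, G) → towers=[C; E/D/B/A/G] holding=F
         pickup(C) → towers=[E/D/B/A/G/F] holding=C  ← match

pickup(C)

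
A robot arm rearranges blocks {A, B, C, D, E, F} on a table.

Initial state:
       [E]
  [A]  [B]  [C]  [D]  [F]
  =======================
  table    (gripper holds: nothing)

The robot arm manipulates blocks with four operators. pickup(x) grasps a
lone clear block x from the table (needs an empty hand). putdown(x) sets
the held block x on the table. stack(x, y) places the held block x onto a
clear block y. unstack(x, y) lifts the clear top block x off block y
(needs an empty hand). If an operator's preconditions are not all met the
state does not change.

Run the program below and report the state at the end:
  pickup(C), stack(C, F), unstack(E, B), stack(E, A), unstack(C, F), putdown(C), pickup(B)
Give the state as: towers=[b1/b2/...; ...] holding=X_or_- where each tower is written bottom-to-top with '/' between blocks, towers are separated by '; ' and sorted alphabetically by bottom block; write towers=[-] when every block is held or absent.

towers=[A/E; C; D; F] holding=B

step 1 (pickup(C)): towers=[A; B/E; D; F] holding=C
step 2 (stack(C, F)): towers=[A; B/E; D; F/C] holding=-
step 3 (unstack(E, B)): towers=[A; B; D; F/C] holding=E
step 4 (stack(E, A)): towers=[A/E; B; D; F/C] holding=-
step 5 (unstack(C, F)): towers=[A/E; B; D; F] holding=C
step 6 (putdown(C)): towers=[A/E; B; C; D; F] holding=-
step 7 (pickup(B)): towers=[A/E; C; D; F] holding=B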